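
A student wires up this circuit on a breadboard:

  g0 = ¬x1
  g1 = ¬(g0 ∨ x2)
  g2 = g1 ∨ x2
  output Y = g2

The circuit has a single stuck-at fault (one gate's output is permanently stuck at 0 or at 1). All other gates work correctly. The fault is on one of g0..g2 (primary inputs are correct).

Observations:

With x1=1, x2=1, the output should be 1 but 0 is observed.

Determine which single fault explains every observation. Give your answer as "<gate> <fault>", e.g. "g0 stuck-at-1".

g2 stuck-at-0

Fault-free values for test 1 (x1=1, x2=1): g0=0, g1=0, g2=1, giving Y=1. Observed 0.
Test 1: faults giving observed 0 are {g2 stuck-at-0}.
Only g2 stuck-at-0 is consistent with every test.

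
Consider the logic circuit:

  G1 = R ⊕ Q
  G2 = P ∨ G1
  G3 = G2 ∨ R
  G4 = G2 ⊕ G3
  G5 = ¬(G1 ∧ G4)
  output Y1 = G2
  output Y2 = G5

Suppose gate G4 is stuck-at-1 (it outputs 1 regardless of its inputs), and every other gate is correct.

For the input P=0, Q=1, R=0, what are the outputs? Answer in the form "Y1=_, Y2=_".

Propagate with G4 forced: G1=1, G2=1, G3=1, G4=1 [stuck-at-1], G5=0.
So the outputs are Y1=1, Y2=0. (Without the fault they would be Y1=1, Y2=1.)

Y1=1, Y2=0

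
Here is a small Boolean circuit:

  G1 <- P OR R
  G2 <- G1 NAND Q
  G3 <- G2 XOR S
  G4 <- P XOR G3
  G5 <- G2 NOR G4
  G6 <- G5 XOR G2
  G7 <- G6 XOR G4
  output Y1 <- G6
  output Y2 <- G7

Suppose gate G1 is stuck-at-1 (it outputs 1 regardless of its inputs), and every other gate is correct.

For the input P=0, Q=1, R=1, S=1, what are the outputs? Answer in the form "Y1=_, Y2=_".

Propagate with G1 forced: G1=1 [stuck-at-1], G2=0, G3=1, G4=1, G5=0, G6=0, G7=1.
So the outputs are Y1=0, Y2=1. (Same as the fault-free value — the fault is masked on this input.)

Y1=0, Y2=1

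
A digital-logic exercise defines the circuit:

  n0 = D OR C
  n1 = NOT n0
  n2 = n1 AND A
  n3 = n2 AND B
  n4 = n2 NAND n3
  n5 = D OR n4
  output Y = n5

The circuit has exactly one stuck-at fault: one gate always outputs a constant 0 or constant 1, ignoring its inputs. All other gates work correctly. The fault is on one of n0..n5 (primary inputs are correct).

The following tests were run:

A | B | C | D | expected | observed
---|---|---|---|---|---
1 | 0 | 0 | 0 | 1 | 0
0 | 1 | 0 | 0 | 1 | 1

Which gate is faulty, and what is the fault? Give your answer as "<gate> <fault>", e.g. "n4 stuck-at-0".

Fault-free values for test 1 (A=1, B=0, C=0, D=0): n0=0, n1=1, n2=1, n3=0, n4=1, n5=1, giving Y=1. Observed 0.
Test 1: faults giving observed 0 are {n3 stuck-at-1, n4 stuck-at-0, n5 stuck-at-0}.
Test 2 (A=0, B=1, C=0, D=0): fault-free n0=0, n1=1, n2=0, n3=0, n4=1, n5=1 → 1; observed 1. Eliminates n4 stuck-at-0, n5 stuck-at-0.
Only n3 stuck-at-1 is consistent with every test.

n3 stuck-at-1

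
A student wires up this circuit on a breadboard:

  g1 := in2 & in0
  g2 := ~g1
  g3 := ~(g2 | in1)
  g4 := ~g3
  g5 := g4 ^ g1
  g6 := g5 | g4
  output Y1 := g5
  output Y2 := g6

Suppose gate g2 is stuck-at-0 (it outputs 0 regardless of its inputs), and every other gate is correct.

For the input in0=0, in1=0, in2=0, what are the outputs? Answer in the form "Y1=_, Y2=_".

Y1=0, Y2=0

Propagate with g2 forced: g1=0, g2=0 [stuck-at-0], g3=1, g4=0, g5=0, g6=0.
So the outputs are Y1=0, Y2=0. (Without the fault they would be Y1=1, Y2=1.)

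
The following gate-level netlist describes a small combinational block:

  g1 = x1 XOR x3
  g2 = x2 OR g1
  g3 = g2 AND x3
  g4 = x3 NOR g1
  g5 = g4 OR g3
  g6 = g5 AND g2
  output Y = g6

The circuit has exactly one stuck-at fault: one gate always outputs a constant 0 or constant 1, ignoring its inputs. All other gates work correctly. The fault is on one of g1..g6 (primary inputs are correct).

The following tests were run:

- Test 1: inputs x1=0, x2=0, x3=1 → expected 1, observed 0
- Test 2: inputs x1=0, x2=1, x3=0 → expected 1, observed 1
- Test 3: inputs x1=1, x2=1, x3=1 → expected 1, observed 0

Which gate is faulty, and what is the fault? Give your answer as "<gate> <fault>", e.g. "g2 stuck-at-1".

Fault-free values for test 1 (x1=0, x2=0, x3=1): g1=1, g2=1, g3=1, g4=0, g5=1, g6=1, giving Y=1. Observed 0.
Test 1: faults giving observed 0 are {g1 stuck-at-0, g2 stuck-at-0, g3 stuck-at-0, g5 stuck-at-0, g6 stuck-at-0}.
Test 2 (x1=0, x2=1, x3=0): fault-free g1=0, g2=1, g3=0, g4=1, g5=1, g6=1 → 1; observed 1. Eliminates g2 stuck-at-0, g5 stuck-at-0, g6 stuck-at-0.
Test 3 (x1=1, x2=1, x3=1): fault-free g1=0, g2=1, g3=1, g4=0, g5=1, g6=1 → 1; observed 0. Eliminates g1 stuck-at-0.
Only g3 stuck-at-0 is consistent with every test.

g3 stuck-at-0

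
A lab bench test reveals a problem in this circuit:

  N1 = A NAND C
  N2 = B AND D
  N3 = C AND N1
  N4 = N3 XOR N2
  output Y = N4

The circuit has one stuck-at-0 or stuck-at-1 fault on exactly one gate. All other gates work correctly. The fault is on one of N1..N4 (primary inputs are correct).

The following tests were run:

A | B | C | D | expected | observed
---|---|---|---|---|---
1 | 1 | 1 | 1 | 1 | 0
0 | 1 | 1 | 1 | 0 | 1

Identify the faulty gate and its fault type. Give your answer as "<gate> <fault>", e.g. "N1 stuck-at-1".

Fault-free values for test 1 (A=1, B=1, C=1, D=1): N1=0, N2=1, N3=0, N4=1, giving Y=1. Observed 0.
Test 1: faults giving observed 0 are {N1 stuck-at-1, N2 stuck-at-0, N3 stuck-at-1, N4 stuck-at-0}.
Test 2 (A=0, B=1, C=1, D=1): fault-free N1=1, N2=1, N3=1, N4=0 → 0; observed 1. Eliminates N1 stuck-at-1, N3 stuck-at-1, N4 stuck-at-0.
Only N2 stuck-at-0 is consistent with every test.

N2 stuck-at-0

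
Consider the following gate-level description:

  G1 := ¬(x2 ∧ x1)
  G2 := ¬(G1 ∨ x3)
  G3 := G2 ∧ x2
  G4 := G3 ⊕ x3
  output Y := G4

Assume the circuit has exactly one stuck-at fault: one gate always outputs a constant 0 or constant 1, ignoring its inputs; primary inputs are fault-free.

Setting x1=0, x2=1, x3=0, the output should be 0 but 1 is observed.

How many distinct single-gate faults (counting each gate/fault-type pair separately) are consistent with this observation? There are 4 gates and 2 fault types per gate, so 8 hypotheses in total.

Fault-free: G1=1, G2=0, G3=0, G4=0 → 0. Observed 1.
  G1 stuck-at-0: output 1 ✓
  G1 stuck-at-1: output 0 ✗
  G2 stuck-at-0: output 0 ✗
  G2 stuck-at-1: output 1 ✓
  G3 stuck-at-0: output 0 ✗
  G3 stuck-at-1: output 1 ✓
  G4 stuck-at-0: output 0 ✗
  G4 stuck-at-1: output 1 ✓
Consistent faults: {G1 stuck-at-0, G2 stuck-at-1, G3 stuck-at-1, G4 stuck-at-1} — 4 in all.

4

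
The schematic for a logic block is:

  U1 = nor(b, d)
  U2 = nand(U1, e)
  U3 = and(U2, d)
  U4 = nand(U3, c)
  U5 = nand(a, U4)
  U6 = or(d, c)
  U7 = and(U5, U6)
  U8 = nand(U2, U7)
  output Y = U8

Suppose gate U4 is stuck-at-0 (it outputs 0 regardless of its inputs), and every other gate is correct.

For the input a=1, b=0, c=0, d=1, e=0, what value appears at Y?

Propagate with U4 forced: U1=0, U2=1, U3=1, U4=0 [stuck-at-0], U5=1, U6=1, U7=1, U8=0.
So Y = 0. (Without the fault it would be 1.)

0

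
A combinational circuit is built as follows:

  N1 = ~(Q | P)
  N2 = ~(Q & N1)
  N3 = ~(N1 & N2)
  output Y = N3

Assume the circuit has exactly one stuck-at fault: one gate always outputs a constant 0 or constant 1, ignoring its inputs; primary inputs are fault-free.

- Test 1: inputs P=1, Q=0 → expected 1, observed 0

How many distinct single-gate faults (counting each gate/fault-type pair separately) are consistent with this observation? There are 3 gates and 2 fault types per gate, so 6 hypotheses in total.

Fault-free: N1=0, N2=1, N3=1 → 1. Observed 0.
  N1 stuck-at-0: output 1 ✗
  N1 stuck-at-1: output 0 ✓
  N2 stuck-at-0: output 1 ✗
  N2 stuck-at-1: output 1 ✗
  N3 stuck-at-0: output 0 ✓
  N3 stuck-at-1: output 1 ✗
Consistent faults: {N1 stuck-at-1, N3 stuck-at-0} — 2 in all.

2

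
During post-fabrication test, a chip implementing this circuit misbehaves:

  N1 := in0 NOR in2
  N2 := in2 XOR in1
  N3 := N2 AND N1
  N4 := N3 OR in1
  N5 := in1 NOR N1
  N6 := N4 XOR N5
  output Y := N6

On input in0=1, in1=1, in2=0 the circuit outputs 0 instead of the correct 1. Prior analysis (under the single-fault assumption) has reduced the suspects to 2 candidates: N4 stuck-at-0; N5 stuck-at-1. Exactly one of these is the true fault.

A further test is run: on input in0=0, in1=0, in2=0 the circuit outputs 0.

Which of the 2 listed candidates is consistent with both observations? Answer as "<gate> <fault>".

N4 stuck-at-0

Evaluate each candidate on input in0=0, in1=0, in2=0:
  N4 stuck-at-0: N1=1, N2=0, N3=0, N4=0 [stuck-at-0], N5=0, N6=0 → 0 — matches
  N5 stuck-at-1: N1=1, N2=0, N3=0, N4=0, N5=1 [stuck-at-1], N6=1 → 1 — eliminated
Only N4 stuck-at-0 reproduces the observed 0.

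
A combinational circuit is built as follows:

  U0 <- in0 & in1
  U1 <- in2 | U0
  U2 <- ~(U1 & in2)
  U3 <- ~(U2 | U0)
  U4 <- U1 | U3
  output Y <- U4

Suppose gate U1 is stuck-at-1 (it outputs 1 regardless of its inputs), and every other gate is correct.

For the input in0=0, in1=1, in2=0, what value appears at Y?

Propagate with U1 forced: U0=0, U1=1 [stuck-at-1], U2=1, U3=0, U4=1.
So Y = 1. (Without the fault it would be 0.)

1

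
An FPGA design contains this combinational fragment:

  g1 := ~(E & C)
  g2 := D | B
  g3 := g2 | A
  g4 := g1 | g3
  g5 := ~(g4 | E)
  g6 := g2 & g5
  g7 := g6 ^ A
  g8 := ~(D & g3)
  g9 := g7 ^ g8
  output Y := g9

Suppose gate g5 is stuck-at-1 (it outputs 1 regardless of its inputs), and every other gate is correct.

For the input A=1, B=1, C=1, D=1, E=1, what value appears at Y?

0

Propagate with g5 forced: g1=0, g2=1, g3=1, g4=1, g5=1 [stuck-at-1], g6=1, g7=0, g8=0, g9=0.
So Y = 0. (Without the fault it would be 1.)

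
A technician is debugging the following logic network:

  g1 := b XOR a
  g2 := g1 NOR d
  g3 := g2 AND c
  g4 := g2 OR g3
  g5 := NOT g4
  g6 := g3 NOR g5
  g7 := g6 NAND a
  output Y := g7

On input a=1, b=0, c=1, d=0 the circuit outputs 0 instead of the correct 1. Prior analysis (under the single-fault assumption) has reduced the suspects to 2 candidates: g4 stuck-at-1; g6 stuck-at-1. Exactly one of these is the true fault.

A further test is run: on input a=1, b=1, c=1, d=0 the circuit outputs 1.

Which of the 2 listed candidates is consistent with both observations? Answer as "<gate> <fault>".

Evaluate each candidate on input a=1, b=1, c=1, d=0:
  g4 stuck-at-1: g1=0, g2=1, g3=1, g4=1 [stuck-at-1], g5=0, g6=0, g7=1 → 1 — matches
  g6 stuck-at-1: g1=0, g2=1, g3=1, g4=1, g5=0, g6=1 [stuck-at-1], g7=0 → 0 — eliminated
Only g4 stuck-at-1 reproduces the observed 1.

g4 stuck-at-1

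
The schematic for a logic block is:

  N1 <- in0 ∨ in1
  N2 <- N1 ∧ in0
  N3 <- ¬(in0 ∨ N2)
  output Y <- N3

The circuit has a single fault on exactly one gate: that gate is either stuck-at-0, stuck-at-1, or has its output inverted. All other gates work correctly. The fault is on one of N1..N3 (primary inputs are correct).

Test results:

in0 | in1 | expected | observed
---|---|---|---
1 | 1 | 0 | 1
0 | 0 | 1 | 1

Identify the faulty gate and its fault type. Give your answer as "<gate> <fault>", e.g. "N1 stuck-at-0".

Fault-free values for test 1 (in0=1, in1=1): N1=1, N2=1, N3=0, giving Y=0. Observed 1.
Test 1: faults giving observed 1 are {N3 stuck-at-1, N3 inverted output}.
Test 2 (in0=0, in1=0): fault-free N1=0, N2=0, N3=1 → 1; observed 1. Eliminates N3 inverted output.
Only N3 stuck-at-1 is consistent with every test.

N3 stuck-at-1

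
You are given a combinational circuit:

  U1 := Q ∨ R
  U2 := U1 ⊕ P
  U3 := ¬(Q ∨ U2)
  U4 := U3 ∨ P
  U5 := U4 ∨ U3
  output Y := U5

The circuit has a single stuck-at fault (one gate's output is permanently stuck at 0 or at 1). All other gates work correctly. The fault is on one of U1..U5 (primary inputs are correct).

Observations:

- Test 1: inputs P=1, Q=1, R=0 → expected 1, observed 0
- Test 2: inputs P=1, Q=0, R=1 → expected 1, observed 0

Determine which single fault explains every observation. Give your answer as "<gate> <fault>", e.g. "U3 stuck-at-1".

Fault-free values for test 1 (P=1, Q=1, R=0): U1=1, U2=0, U3=0, U4=1, U5=1, giving Y=1. Observed 0.
Test 1: faults giving observed 0 are {U4 stuck-at-0, U5 stuck-at-0}.
Test 2 (P=1, Q=0, R=1): fault-free U1=1, U2=0, U3=1, U4=1, U5=1 → 1; observed 0. Eliminates U4 stuck-at-0.
Only U5 stuck-at-0 is consistent with every test.

U5 stuck-at-0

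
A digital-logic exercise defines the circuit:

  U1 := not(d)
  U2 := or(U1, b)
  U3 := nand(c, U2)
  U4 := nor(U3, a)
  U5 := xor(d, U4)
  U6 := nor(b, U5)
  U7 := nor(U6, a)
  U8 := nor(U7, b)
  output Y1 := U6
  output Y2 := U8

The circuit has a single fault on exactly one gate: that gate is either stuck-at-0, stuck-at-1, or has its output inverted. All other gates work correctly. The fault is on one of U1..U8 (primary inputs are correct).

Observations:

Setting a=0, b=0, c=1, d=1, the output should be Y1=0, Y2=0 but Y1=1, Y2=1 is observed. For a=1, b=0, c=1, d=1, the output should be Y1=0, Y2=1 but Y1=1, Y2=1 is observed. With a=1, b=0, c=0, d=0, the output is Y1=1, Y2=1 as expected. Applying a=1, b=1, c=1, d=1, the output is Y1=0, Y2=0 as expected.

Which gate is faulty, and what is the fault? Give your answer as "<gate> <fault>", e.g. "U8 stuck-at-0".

Fault-free values for test 1 (a=0, b=0, c=1, d=1): U1=0, U2=0, U3=1, U4=0, U5=1, U6=0, U7=1, U8=0, giving Y1=0, Y2=0. Observed Y1=1, Y2=1.
Test 1: faults giving observed Y1=1, Y2=1 are {U1 stuck-at-1, U1 inverted output, U2 stuck-at-1, U2 inverted output, U3 stuck-at-0, U3 inverted output, U4 stuck-at-1, U4 inverted output, U5 stuck-at-0, U5 inverted output, U6 stuck-at-1, U6 inverted output}.
Test 2 (a=1, b=0, c=1, d=1): fault-free U1=0, U2=0, U3=1, U4=0, U5=1, U6=0, U7=0, U8=1 → Y1=0, Y2=1; observed Y1=1, Y2=1. Eliminates U1 stuck-at-1, U1 inverted output, U2 stuck-at-1, U2 inverted output, U3 stuck-at-0, U3 inverted output.
Test 3 (a=1, b=0, c=0, d=0): fault-free U1=1, U2=1, U3=1, U4=0, U5=0, U6=1, U7=0, U8=1 → Y1=1, Y2=1; observed Y1=1, Y2=1. Eliminates U4 stuck-at-1, U4 inverted output, U5 inverted output, U6 inverted output.
Test 4 (a=1, b=1, c=1, d=1): fault-free U1=0, U2=1, U3=0, U4=0, U5=1, U6=0, U7=0, U8=0 → Y1=0, Y2=0; observed Y1=0, Y2=0. Eliminates U6 stuck-at-1.
Only U5 stuck-at-0 is consistent with every test.

U5 stuck-at-0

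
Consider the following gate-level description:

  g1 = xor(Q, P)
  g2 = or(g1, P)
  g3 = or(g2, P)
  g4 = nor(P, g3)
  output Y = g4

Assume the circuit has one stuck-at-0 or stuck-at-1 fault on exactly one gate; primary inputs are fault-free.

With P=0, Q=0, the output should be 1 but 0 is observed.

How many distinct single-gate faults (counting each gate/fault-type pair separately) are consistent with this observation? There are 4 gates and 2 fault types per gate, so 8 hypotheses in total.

Fault-free: g1=0, g2=0, g3=0, g4=1 → 1. Observed 0.
  g1 stuck-at-0: output 1 ✗
  g1 stuck-at-1: output 0 ✓
  g2 stuck-at-0: output 1 ✗
  g2 stuck-at-1: output 0 ✓
  g3 stuck-at-0: output 1 ✗
  g3 stuck-at-1: output 0 ✓
  g4 stuck-at-0: output 0 ✓
  g4 stuck-at-1: output 1 ✗
Consistent faults: {g1 stuck-at-1, g2 stuck-at-1, g3 stuck-at-1, g4 stuck-at-0} — 4 in all.

4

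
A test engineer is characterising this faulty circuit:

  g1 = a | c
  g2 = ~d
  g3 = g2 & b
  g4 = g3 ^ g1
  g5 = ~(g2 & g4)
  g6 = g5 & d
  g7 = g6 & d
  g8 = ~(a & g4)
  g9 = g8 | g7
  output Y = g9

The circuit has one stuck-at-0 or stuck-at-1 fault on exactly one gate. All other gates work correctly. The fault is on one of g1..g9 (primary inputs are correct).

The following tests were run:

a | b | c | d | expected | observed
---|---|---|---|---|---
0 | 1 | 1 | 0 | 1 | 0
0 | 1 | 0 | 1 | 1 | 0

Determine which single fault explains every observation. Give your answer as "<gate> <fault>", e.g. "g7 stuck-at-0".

g9 stuck-at-0

Fault-free values for test 1 (a=0, b=1, c=1, d=0): g1=1, g2=1, g3=1, g4=0, g5=1, g6=0, g7=0, g8=1, g9=1, giving Y=1. Observed 0.
Test 1: faults giving observed 0 are {g8 stuck-at-0, g9 stuck-at-0}.
Test 2 (a=0, b=1, c=0, d=1): fault-free g1=0, g2=0, g3=0, g4=0, g5=1, g6=1, g7=1, g8=1, g9=1 → 1; observed 0. Eliminates g8 stuck-at-0.
Only g9 stuck-at-0 is consistent with every test.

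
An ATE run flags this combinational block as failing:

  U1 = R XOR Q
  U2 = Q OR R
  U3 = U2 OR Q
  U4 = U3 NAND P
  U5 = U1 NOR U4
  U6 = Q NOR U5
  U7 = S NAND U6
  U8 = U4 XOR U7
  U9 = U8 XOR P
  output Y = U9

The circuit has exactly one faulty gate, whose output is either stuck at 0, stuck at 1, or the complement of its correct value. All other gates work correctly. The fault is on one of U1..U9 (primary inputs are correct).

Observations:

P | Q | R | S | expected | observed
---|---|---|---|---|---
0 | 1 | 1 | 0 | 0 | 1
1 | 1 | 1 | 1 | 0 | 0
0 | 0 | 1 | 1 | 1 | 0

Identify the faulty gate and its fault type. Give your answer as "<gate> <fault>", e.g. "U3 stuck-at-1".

U4 stuck-at-0

Fault-free values for test 1 (P=0, Q=1, R=1, S=0): U1=0, U2=1, U3=1, U4=1, U5=0, U6=0, U7=1, U8=0, U9=0, giving Y=0. Observed 1.
Test 1: faults giving observed 1 are {U4 stuck-at-0, U4 inverted output, U7 stuck-at-0, U7 inverted output, U8 stuck-at-1, U8 inverted output, U9 stuck-at-1, U9 inverted output}.
Test 2 (P=1, Q=1, R=1, S=1): fault-free U1=0, U2=1, U3=1, U4=0, U5=1, U6=0, U7=1, U8=1, U9=0 → 0; observed 0. Eliminates U4 inverted output, U7 stuck-at-0, U7 inverted output, U8 inverted output, U9 stuck-at-1, U9 inverted output.
Test 3 (P=0, Q=0, R=1, S=1): fault-free U1=1, U2=1, U3=1, U4=1, U5=0, U6=1, U7=0, U8=1, U9=1 → 1; observed 0. Eliminates U8 stuck-at-1.
Only U4 stuck-at-0 is consistent with every test.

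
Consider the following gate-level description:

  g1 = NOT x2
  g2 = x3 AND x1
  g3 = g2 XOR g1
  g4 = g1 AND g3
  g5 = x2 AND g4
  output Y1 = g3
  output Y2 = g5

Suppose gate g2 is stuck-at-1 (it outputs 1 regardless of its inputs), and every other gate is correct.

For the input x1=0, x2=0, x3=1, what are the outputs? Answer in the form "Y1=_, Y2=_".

Propagate with g2 forced: g1=1, g2=1 [stuck-at-1], g3=0, g4=0, g5=0.
So the outputs are Y1=0, Y2=0. (Without the fault they would be Y1=1, Y2=0.)

Y1=0, Y2=0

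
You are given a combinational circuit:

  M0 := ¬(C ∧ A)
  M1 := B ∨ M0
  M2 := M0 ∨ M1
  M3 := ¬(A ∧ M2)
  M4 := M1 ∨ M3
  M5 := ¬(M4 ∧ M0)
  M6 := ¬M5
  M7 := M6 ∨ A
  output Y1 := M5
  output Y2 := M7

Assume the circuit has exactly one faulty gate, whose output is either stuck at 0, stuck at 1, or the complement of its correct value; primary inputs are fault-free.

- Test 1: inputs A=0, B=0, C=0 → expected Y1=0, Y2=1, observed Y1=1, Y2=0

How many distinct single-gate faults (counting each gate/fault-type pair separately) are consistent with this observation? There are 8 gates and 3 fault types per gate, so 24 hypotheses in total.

Fault-free: M0=1, M1=1, M2=1, M3=1, M4=1, M5=0, M6=1, M7=1 → Y1=0, Y2=1. Observed Y1=1, Y2=0.
  M0: stuck-at-0, inverted output ✓; others ✗
  M1: none of the 3 fault types match ✗
  M2: none of the 3 fault types match ✗
  M3: none of the 3 fault types match ✗
  M4: stuck-at-0, inverted output ✓; others ✗
  M5: stuck-at-1, inverted output ✓; others ✗
  M6: none of the 3 fault types match ✗
  M7: none of the 3 fault types match ✗
Consistent faults: {M0 stuck-at-0, M0 inverted output, M4 stuck-at-0, M4 inverted output, M5 stuck-at-1, M5 inverted output} — 6 in all.

6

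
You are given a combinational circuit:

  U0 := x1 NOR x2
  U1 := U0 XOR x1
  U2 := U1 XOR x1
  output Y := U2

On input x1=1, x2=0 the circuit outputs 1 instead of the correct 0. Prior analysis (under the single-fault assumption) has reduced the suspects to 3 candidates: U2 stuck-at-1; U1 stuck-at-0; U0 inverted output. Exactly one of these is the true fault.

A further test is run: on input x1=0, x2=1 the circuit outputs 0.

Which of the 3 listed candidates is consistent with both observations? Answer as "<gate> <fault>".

U1 stuck-at-0

Evaluate each candidate on input x1=0, x2=1:
  U2 stuck-at-1: U0=0, U1=0, U2=1 [stuck-at-1] → 1 — eliminated
  U1 stuck-at-0: U0=0, U1=0 [stuck-at-0], U2=0 → 0 — matches
  U0 inverted output: U0=1 [inverted output], U1=1, U2=1 → 1 — eliminated
Only U1 stuck-at-0 reproduces the observed 0.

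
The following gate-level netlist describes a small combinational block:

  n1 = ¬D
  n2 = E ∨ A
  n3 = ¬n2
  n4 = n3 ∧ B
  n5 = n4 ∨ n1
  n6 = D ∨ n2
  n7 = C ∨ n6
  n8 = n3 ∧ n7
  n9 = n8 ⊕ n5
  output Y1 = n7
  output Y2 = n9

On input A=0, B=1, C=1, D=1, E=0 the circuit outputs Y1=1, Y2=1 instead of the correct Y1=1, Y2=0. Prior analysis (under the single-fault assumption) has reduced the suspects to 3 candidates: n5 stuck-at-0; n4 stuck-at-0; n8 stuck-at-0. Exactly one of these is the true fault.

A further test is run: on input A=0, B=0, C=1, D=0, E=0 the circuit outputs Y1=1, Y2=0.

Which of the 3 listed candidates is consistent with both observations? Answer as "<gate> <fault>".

Evaluate each candidate on input A=0, B=0, C=1, D=0, E=0:
  n5 stuck-at-0: n1=1, n2=0, n3=1, n4=0, n5=0 [stuck-at-0], n6=0, n7=1, n8=1, n9=1 → Y1=1, Y2=1 — eliminated
  n4 stuck-at-0: n1=1, n2=0, n3=1, n4=0 [stuck-at-0], n5=1, n6=0, n7=1, n8=1, n9=0 → Y1=1, Y2=0 — matches
  n8 stuck-at-0: n1=1, n2=0, n3=1, n4=0, n5=1, n6=0, n7=1, n8=0 [stuck-at-0], n9=1 → Y1=1, Y2=1 — eliminated
Only n4 stuck-at-0 reproduces the observed Y1=1, Y2=0.

n4 stuck-at-0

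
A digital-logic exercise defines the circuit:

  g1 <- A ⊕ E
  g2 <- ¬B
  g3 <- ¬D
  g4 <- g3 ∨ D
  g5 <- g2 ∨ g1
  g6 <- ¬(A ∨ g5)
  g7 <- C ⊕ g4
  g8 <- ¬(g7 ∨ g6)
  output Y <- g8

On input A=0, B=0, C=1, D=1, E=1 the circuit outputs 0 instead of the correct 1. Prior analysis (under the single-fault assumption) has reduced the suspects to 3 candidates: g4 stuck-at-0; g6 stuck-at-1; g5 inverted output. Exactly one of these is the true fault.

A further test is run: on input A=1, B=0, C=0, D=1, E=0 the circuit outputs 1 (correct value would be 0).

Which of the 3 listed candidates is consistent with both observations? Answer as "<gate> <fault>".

Evaluate each candidate on input A=1, B=0, C=0, D=1, E=0:
  g4 stuck-at-0: g1=1, g2=1, g3=0, g4=0 [stuck-at-0], g5=1, g6=0, g7=0, g8=1 → 1 — matches
  g6 stuck-at-1: g1=1, g2=1, g3=0, g4=1, g5=1, g6=1 [stuck-at-1], g7=1, g8=0 → 0 — eliminated
  g5 inverted output: g1=1, g2=1, g3=0, g4=1, g5=0 [inverted output], g6=0, g7=1, g8=0 → 0 — eliminated
Only g4 stuck-at-0 reproduces the observed 1.

g4 stuck-at-0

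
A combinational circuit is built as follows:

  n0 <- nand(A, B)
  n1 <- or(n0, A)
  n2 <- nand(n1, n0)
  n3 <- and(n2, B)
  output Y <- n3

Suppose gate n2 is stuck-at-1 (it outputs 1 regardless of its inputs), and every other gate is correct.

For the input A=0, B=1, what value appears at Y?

1

Propagate with n2 forced: n0=1, n1=1, n2=1 [stuck-at-1], n3=1.
So Y = 1. (Without the fault it would be 0.)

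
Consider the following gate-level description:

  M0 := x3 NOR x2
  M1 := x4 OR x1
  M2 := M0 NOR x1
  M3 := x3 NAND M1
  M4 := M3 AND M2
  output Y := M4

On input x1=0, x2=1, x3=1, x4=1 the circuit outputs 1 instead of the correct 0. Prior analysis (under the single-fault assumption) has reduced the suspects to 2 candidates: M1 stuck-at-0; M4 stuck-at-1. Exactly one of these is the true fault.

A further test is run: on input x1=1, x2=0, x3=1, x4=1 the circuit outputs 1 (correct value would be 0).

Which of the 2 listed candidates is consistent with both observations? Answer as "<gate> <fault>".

Evaluate each candidate on input x1=1, x2=0, x3=1, x4=1:
  M1 stuck-at-0: M0=0, M1=0 [stuck-at-0], M2=0, M3=1, M4=0 → 0 — eliminated
  M4 stuck-at-1: M0=0, M1=1, M2=0, M3=0, M4=1 [stuck-at-1] → 1 — matches
Only M4 stuck-at-1 reproduces the observed 1.

M4 stuck-at-1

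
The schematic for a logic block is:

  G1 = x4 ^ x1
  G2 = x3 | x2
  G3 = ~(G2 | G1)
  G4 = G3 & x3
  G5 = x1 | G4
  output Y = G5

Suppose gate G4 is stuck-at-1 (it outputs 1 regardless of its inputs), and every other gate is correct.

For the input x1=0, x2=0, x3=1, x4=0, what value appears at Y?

1

Propagate with G4 forced: G1=0, G2=1, G3=0, G4=1 [stuck-at-1], G5=1.
So Y = 1. (Without the fault it would be 0.)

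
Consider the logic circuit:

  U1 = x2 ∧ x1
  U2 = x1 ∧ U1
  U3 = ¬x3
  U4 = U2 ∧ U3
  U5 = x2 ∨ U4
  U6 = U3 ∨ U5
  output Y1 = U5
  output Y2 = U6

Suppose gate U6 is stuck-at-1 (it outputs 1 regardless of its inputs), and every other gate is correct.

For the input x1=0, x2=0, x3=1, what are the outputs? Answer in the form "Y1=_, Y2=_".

Y1=0, Y2=1

Propagate with U6 forced: U1=0, U2=0, U3=0, U4=0, U5=0, U6=1 [stuck-at-1].
So the outputs are Y1=0, Y2=1. (Without the fault they would be Y1=0, Y2=0.)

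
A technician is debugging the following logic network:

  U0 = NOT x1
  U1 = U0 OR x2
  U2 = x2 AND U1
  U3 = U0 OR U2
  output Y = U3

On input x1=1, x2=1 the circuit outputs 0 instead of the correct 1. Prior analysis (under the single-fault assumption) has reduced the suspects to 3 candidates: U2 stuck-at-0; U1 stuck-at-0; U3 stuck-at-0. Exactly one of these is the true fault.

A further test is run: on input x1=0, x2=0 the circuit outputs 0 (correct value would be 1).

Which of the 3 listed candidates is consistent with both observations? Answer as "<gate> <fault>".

U3 stuck-at-0

Evaluate each candidate on input x1=0, x2=0:
  U2 stuck-at-0: U0=1, U1=1, U2=0 [stuck-at-0], U3=1 → 1 — eliminated
  U1 stuck-at-0: U0=1, U1=0 [stuck-at-0], U2=0, U3=1 → 1 — eliminated
  U3 stuck-at-0: U0=1, U1=1, U2=0, U3=0 [stuck-at-0] → 0 — matches
Only U3 stuck-at-0 reproduces the observed 0.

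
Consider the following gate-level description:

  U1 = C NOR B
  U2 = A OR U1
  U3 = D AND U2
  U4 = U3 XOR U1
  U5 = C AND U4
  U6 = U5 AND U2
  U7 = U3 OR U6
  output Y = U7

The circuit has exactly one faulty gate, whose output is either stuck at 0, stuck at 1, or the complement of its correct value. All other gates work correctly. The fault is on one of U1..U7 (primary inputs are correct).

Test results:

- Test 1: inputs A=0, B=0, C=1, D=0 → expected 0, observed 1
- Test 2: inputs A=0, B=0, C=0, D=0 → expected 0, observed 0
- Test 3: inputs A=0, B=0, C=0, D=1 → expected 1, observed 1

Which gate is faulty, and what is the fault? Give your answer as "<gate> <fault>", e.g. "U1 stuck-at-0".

U1 stuck-at-1

Fault-free values for test 1 (A=0, B=0, C=1, D=0): U1=0, U2=0, U3=0, U4=0, U5=0, U6=0, U7=0, giving Y=0. Observed 1.
Test 1: faults giving observed 1 are {U1 stuck-at-1, U1 inverted output, U3 stuck-at-1, U3 inverted output, U6 stuck-at-1, U6 inverted output, U7 stuck-at-1, U7 inverted output}.
Test 2 (A=0, B=0, C=0, D=0): fault-free U1=1, U2=1, U3=0, U4=1, U5=0, U6=0, U7=0 → 0; observed 0. Eliminates U3 stuck-at-1, U3 inverted output, U6 stuck-at-1, U6 inverted output, U7 stuck-at-1, U7 inverted output.
Test 3 (A=0, B=0, C=0, D=1): fault-free U1=1, U2=1, U3=1, U4=0, U5=0, U6=0, U7=1 → 1; observed 1. Eliminates U1 inverted output.
Only U1 stuck-at-1 is consistent with every test.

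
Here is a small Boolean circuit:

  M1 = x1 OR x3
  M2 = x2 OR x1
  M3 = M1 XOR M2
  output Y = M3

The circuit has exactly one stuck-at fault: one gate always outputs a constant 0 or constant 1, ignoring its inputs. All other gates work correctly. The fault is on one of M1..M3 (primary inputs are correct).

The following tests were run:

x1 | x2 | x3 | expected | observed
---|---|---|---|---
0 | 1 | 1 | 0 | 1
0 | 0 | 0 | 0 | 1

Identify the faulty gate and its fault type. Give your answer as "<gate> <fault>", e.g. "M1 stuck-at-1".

Fault-free values for test 1 (x1=0, x2=1, x3=1): M1=1, M2=1, M3=0, giving Y=0. Observed 1.
Test 1: faults giving observed 1 are {M1 stuck-at-0, M2 stuck-at-0, M3 stuck-at-1}.
Test 2 (x1=0, x2=0, x3=0): fault-free M1=0, M2=0, M3=0 → 0; observed 1. Eliminates M1 stuck-at-0, M2 stuck-at-0.
Only M3 stuck-at-1 is consistent with every test.

M3 stuck-at-1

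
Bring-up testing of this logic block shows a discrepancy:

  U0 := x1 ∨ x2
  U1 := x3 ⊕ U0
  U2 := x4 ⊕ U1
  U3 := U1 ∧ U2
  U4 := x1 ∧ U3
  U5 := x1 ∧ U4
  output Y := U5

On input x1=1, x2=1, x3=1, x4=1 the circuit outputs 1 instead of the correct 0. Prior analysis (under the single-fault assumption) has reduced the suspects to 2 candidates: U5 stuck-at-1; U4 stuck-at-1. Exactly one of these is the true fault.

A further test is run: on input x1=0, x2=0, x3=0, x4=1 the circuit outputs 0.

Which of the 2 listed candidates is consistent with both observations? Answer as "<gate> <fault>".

Evaluate each candidate on input x1=0, x2=0, x3=0, x4=1:
  U5 stuck-at-1: U0=0, U1=0, U2=1, U3=0, U4=0, U5=1 [stuck-at-1] → 1 — eliminated
  U4 stuck-at-1: U0=0, U1=0, U2=1, U3=0, U4=1 [stuck-at-1], U5=0 → 0 — matches
Only U4 stuck-at-1 reproduces the observed 0.

U4 stuck-at-1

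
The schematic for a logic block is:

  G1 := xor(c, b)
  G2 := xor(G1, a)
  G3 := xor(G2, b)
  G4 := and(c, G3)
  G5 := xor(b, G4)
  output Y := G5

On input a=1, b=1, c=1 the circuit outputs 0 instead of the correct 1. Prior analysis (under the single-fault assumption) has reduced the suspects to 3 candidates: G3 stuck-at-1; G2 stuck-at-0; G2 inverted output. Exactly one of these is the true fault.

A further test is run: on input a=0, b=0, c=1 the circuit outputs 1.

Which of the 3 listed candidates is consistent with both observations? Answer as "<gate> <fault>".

G3 stuck-at-1

Evaluate each candidate on input a=0, b=0, c=1:
  G3 stuck-at-1: G1=1, G2=1, G3=1 [stuck-at-1], G4=1, G5=1 → 1 — matches
  G2 stuck-at-0: G1=1, G2=0 [stuck-at-0], G3=0, G4=0, G5=0 → 0 — eliminated
  G2 inverted output: G1=1, G2=0 [inverted output], G3=0, G4=0, G5=0 → 0 — eliminated
Only G3 stuck-at-1 reproduces the observed 1.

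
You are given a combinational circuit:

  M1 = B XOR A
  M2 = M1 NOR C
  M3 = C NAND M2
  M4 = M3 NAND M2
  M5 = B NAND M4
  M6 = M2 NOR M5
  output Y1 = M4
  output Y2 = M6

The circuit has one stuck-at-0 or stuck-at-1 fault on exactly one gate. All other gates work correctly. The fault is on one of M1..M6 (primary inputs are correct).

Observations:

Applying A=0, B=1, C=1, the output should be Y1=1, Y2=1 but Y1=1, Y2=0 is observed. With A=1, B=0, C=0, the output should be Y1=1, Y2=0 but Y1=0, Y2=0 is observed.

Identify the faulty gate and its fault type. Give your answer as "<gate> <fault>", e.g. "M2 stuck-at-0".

M2 stuck-at-1

Fault-free values for test 1 (A=0, B=1, C=1): M1=1, M2=0, M3=1, M4=1, M5=0, M6=1, giving Y1=1, Y2=1. Observed Y1=1, Y2=0.
Test 1: faults giving observed Y1=1, Y2=0 are {M2 stuck-at-1, M5 stuck-at-1, M6 stuck-at-0}.
Test 2 (A=1, B=0, C=0): fault-free M1=1, M2=0, M3=1, M4=1, M5=1, M6=0 → Y1=1, Y2=0; observed Y1=0, Y2=0. Eliminates M5 stuck-at-1, M6 stuck-at-0.
Only M2 stuck-at-1 is consistent with every test.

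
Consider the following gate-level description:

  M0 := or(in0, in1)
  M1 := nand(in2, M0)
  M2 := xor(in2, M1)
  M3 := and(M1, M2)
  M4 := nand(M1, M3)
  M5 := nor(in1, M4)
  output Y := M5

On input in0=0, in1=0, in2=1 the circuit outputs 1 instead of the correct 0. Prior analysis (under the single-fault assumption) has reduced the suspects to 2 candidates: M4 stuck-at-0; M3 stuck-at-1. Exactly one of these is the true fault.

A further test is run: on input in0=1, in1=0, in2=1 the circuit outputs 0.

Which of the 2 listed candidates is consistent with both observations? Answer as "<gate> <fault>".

M3 stuck-at-1

Evaluate each candidate on input in0=1, in1=0, in2=1:
  M4 stuck-at-0: M0=1, M1=0, M2=1, M3=0, M4=0 [stuck-at-0], M5=1 → 1 — eliminated
  M3 stuck-at-1: M0=1, M1=0, M2=1, M3=1 [stuck-at-1], M4=1, M5=0 → 0 — matches
Only M3 stuck-at-1 reproduces the observed 0.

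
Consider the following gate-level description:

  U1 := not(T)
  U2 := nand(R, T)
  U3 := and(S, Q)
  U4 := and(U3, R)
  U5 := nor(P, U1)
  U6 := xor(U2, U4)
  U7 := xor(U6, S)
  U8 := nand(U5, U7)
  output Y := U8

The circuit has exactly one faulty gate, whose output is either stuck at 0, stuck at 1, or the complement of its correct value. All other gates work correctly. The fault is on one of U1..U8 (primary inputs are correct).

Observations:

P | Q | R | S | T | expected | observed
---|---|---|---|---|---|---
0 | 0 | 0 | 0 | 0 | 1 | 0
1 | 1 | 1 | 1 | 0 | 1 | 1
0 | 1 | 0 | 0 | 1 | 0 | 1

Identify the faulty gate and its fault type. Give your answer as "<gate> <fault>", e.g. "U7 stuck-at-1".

U1 inverted output

Fault-free values for test 1 (P=0, Q=0, R=0, S=0, T=0): U1=1, U2=1, U3=0, U4=0, U5=0, U6=1, U7=1, U8=1, giving Y=1. Observed 0.
Test 1: faults giving observed 0 are {U1 stuck-at-0, U1 inverted output, U5 stuck-at-1, U5 inverted output, U8 stuck-at-0, U8 inverted output}.
Test 2 (P=1, Q=1, R=1, S=1, T=0): fault-free U1=1, U2=1, U3=1, U4=1, U5=0, U6=0, U7=1, U8=1 → 1; observed 1. Eliminates U5 stuck-at-1, U5 inverted output, U8 stuck-at-0, U8 inverted output.
Test 3 (P=0, Q=1, R=0, S=0, T=1): fault-free U1=0, U2=1, U3=0, U4=0, U5=1, U6=1, U7=1, U8=0 → 0; observed 1. Eliminates U1 stuck-at-0.
Only U1 inverted output is consistent with every test.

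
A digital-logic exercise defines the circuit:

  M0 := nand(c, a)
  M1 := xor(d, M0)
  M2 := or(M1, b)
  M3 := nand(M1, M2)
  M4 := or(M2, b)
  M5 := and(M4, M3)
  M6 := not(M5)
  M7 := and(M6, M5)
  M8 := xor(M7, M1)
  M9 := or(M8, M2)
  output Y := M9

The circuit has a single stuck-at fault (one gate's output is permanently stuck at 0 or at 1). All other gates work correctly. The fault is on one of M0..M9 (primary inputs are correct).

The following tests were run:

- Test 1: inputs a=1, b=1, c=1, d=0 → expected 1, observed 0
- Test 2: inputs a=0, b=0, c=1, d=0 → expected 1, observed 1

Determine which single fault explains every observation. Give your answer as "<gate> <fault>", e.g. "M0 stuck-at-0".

M2 stuck-at-0

Fault-free values for test 1 (a=1, b=1, c=1, d=0): M0=0, M1=0, M2=1, M3=1, M4=1, M5=1, M6=0, M7=0, M8=0, M9=1, giving Y=1. Observed 0.
Test 1: faults giving observed 0 are {M2 stuck-at-0, M9 stuck-at-0}.
Test 2 (a=0, b=0, c=1, d=0): fault-free M0=1, M1=1, M2=1, M3=0, M4=1, M5=0, M6=1, M7=0, M8=1, M9=1 → 1; observed 1. Eliminates M9 stuck-at-0.
Only M2 stuck-at-0 is consistent with every test.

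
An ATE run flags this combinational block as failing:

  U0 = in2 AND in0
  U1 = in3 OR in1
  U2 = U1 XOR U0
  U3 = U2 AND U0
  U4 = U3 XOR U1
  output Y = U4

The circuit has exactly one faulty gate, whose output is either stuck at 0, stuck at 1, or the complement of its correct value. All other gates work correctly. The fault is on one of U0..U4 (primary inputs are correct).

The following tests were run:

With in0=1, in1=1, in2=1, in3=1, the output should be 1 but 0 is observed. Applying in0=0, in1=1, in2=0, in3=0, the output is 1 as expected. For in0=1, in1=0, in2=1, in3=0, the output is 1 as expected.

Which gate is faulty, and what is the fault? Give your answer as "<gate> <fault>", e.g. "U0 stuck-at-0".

U2 stuck-at-1

Fault-free values for test 1 (in0=1, in1=1, in2=1, in3=1): U0=1, U1=1, U2=0, U3=0, U4=1, giving Y=1. Observed 0.
Test 1: faults giving observed 0 are {U2 stuck-at-1, U2 inverted output, U3 stuck-at-1, U3 inverted output, U4 stuck-at-0, U4 inverted output}.
Test 2 (in0=0, in1=1, in2=0, in3=0): fault-free U0=0, U1=1, U2=1, U3=0, U4=1 → 1; observed 1. Eliminates U3 stuck-at-1, U3 inverted output, U4 stuck-at-0, U4 inverted output.
Test 3 (in0=1, in1=0, in2=1, in3=0): fault-free U0=1, U1=0, U2=1, U3=1, U4=1 → 1; observed 1. Eliminates U2 inverted output.
Only U2 stuck-at-1 is consistent with every test.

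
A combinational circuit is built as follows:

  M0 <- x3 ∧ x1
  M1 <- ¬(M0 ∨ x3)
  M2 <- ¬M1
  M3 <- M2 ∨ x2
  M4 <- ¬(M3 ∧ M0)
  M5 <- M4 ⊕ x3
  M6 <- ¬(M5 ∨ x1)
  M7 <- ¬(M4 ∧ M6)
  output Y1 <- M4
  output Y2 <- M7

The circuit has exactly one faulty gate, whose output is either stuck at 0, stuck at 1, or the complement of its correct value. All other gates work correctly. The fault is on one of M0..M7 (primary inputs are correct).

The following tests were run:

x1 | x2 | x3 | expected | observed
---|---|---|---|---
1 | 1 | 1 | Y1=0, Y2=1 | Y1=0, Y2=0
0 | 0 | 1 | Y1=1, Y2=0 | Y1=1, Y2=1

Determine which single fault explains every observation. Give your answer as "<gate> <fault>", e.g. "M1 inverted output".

M7 inverted output

Fault-free values for test 1 (x1=1, x2=1, x3=1): M0=1, M1=0, M2=1, M3=1, M4=0, M5=1, M6=0, M7=1, giving Y1=0, Y2=1. Observed Y1=0, Y2=0.
Test 1: faults giving observed Y1=0, Y2=0 are {M7 stuck-at-0, M7 inverted output}.
Test 2 (x1=0, x2=0, x3=1): fault-free M0=0, M1=0, M2=1, M3=1, M4=1, M5=0, M6=1, M7=0 → Y1=1, Y2=0; observed Y1=1, Y2=1. Eliminates M7 stuck-at-0.
Only M7 inverted output is consistent with every test.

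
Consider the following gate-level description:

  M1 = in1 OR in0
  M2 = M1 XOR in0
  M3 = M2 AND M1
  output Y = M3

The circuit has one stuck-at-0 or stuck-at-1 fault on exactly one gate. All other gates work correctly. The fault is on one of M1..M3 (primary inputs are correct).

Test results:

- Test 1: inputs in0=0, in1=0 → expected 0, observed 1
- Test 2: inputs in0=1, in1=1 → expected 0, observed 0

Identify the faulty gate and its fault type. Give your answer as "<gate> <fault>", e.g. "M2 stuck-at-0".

M1 stuck-at-1

Fault-free values for test 1 (in0=0, in1=0): M1=0, M2=0, M3=0, giving Y=0. Observed 1.
Test 1: faults giving observed 1 are {M1 stuck-at-1, M3 stuck-at-1}.
Test 2 (in0=1, in1=1): fault-free M1=1, M2=0, M3=0 → 0; observed 0. Eliminates M3 stuck-at-1.
Only M1 stuck-at-1 is consistent with every test.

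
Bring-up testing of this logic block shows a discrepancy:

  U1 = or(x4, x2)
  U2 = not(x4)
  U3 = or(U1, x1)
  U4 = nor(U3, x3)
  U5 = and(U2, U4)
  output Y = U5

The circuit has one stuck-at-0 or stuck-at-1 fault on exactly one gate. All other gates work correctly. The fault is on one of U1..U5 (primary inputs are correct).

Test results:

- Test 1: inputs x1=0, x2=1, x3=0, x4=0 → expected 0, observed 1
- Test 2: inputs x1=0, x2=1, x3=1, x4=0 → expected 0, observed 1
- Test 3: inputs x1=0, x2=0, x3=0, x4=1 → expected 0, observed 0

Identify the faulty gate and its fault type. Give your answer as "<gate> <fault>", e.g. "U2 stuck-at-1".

U4 stuck-at-1

Fault-free values for test 1 (x1=0, x2=1, x3=0, x4=0): U1=1, U2=1, U3=1, U4=0, U5=0, giving Y=0. Observed 1.
Test 1: faults giving observed 1 are {U1 stuck-at-0, U3 stuck-at-0, U4 stuck-at-1, U5 stuck-at-1}.
Test 2 (x1=0, x2=1, x3=1, x4=0): fault-free U1=1, U2=1, U3=1, U4=0, U5=0 → 0; observed 1. Eliminates U1 stuck-at-0, U3 stuck-at-0.
Test 3 (x1=0, x2=0, x3=0, x4=1): fault-free U1=1, U2=0, U3=1, U4=0, U5=0 → 0; observed 0. Eliminates U5 stuck-at-1.
Only U4 stuck-at-1 is consistent with every test.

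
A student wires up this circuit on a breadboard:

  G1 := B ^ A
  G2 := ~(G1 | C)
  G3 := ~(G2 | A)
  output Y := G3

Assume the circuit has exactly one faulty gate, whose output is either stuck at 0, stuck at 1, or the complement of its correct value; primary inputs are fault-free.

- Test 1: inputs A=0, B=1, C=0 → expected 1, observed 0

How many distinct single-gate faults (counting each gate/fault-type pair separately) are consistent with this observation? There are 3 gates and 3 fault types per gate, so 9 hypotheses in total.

6

Fault-free: G1=1, G2=0, G3=1 → 1. Observed 0.
  G1 stuck-at-0: output 0 ✓
  G1 stuck-at-1: output 1 ✗
  G1 inverted output: output 0 ✓
  G2 stuck-at-0: output 1 ✗
  G2 stuck-at-1: output 0 ✓
  G2 inverted output: output 0 ✓
  G3 stuck-at-0: output 0 ✓
  G3 stuck-at-1: output 1 ✗
  G3 inverted output: output 0 ✓
Consistent faults: {G1 stuck-at-0, G1 inverted output, G2 stuck-at-1, G2 inverted output, G3 stuck-at-0, G3 inverted output} — 6 in all.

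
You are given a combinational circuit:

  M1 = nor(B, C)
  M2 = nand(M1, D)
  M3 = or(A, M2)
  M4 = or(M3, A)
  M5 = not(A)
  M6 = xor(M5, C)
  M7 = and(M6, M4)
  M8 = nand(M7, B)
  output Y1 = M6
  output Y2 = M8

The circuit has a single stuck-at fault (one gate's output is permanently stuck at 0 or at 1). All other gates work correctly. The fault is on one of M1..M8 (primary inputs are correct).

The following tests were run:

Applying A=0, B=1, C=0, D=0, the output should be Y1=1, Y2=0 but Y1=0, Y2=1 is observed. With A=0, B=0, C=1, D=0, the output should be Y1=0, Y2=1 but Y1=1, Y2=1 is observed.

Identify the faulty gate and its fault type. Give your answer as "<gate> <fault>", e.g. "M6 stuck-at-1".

Fault-free values for test 1 (A=0, B=1, C=0, D=0): M1=0, M2=1, M3=1, M4=1, M5=1, M6=1, M7=1, M8=0, giving Y1=1, Y2=0. Observed Y1=0, Y2=1.
Test 1: faults giving observed Y1=0, Y2=1 are {M5 stuck-at-0, M6 stuck-at-0}.
Test 2 (A=0, B=0, C=1, D=0): fault-free M1=0, M2=1, M3=1, M4=1, M5=1, M6=0, M7=0, M8=1 → Y1=0, Y2=1; observed Y1=1, Y2=1. Eliminates M6 stuck-at-0.
Only M5 stuck-at-0 is consistent with every test.

M5 stuck-at-0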